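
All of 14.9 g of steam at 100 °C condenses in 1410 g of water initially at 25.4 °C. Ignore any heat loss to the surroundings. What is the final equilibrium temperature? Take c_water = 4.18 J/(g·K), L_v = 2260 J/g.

Energy conservation, ΣQ = 0:
latent heat released on condensation: 14.9·2260 = 33674; condensed water 100 °C→T: 62.28(T − 100); water warms: 1410·4.18·(T − 25.4) = 5893.8(T − 25.4)
5956.1 T = 33674 + 6228.2 + 149703 = 189605
T ≈ 31.83 °C, under the boiling point, so the assumption holds.

T_f ≈ 31.8 °C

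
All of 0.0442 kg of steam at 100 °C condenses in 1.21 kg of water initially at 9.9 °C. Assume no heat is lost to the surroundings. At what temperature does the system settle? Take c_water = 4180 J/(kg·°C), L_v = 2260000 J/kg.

Energy conservation, ΣQ = 0:
steam→water at 100 °C releases m L_v = 0.0442·2260000 = 99892; condensed water 100 °C→T: 184.76(T − 100); original water: 5057.8(T − 9.9)
5242.6 T = 99892 + 18476 + 50072 = 168440
T ≈ 32.13 °C (< 100 °C, so full condensation is consistent).

T_f ≈ 32.1 °C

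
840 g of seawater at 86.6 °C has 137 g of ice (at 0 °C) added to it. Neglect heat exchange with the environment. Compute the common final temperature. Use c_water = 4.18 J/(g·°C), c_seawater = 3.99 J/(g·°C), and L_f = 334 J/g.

T_f ≈ 62.3 °C

Conservation of energy gives ΣQ = 0:
melt ice: 137·334 = 45758; warm the meltwater: 572.66 T; seawater: 3351.6(T − 86.6)
3924.3 T = 290249 − 45758 = 244491
T ≈ 62.30 °C — above 0 °C, consistent with complete melting.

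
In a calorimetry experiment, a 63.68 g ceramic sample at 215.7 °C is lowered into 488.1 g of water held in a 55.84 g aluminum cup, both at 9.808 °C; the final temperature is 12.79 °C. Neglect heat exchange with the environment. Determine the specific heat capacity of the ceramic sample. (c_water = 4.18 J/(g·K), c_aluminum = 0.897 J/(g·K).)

c ≈ 0.482 J/(g·K)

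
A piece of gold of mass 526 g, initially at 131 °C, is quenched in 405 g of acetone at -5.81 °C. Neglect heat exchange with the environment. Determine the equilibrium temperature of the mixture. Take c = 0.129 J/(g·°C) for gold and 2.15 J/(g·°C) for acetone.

Let T be the final temperature. ΣQ_i = 0:
526×0.129×(T − 131) + 405×2.15×(T − (-5.81)) = 0
67.85(T − 131) + 870.75(T − (-5.81)) = 0
(67.85 + 870.75) T = 67.85×131 + 870.75×(-5.81)
T ≈ 4.08 °C

T_f ≈ 4.1 °C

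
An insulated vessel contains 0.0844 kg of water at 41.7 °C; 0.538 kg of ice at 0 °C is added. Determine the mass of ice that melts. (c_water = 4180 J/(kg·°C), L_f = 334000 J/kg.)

Cooling the water to 0 °C releases 0.0844×4180×41.7 = 14711 J.
Fully melting the ice requires m_ice L_f = 0.538×334000 = 179692 J.
That's not enough to melt it all — equilibrium is at 0 °C with ice remaining.
m_melt = 14711 / L_f = 0.04405 kg.

m_melted ≈ 0.044 kg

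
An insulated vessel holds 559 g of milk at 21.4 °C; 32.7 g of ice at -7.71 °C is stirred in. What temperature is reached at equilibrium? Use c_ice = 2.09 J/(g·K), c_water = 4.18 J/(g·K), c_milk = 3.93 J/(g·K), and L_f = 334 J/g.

Heat gained plus heat lost sum to zero:
ice -7.71→0 °C: 32.7×2.09×7.71 = 526.92
  latent heat to melt: 32.7×334 = 10922
  warm the meltwater: 136.69 T
  milk cools: 559×3.93×(T − 21.4) = 2196.9(T − 21.4)
2333.6 T = 47013 − 11449 = 35564
T ≈ 15.24 °C — above 0 °C, consistent with complete melting.

T_f ≈ 15.2 °C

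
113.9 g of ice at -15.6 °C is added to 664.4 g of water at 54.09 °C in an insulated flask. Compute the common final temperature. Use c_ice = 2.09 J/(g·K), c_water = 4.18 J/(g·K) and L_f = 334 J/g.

T_f ≈ 33.3 °C

Sum of m c ΔT and latent-heat terms is zero:
warm ice to 0 °C: 113.9·2.09·(0 − (-15.6)) = 3713.6
  fusion: m_ice L_f = 113.9·334 = 38043
  warm the meltwater: 476.1 T
  water: 2777.2(T − 54.09)
3253.3 T = 150218 − 41756 = 108462
T ≈ 33.34 °C — above 0 °C, consistent with complete melting.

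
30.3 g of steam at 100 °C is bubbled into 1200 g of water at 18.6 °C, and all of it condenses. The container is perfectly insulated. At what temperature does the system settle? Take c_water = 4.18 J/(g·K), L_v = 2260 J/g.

T_f ≈ 33.9 °C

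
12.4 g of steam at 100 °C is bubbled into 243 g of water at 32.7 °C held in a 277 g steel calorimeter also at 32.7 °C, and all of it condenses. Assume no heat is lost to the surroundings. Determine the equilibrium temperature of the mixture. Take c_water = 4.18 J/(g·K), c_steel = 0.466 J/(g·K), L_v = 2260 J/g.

Taking heat into each body as positive, Σ m c ΔT = 0:
steam→water at 100 °C releases m L_v = 12.4×2260 = 28024; condensed water 100 °C→T: 51.83(T − 100); water warms: 243×4.18×(T − 32.7) = 1015.7(T − 32.7); cup: 129.08(T − 32.7)
1196.7 T = 28024 + 5183.2 + 37436 = 70643
T ≈ 59.03 °C (< 100 °C, so full condensation is consistent).

T_f ≈ 59.0 °C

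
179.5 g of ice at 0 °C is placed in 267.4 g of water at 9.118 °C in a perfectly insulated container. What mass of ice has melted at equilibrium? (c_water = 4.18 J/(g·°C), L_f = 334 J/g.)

m_melted ≈ 30.5 g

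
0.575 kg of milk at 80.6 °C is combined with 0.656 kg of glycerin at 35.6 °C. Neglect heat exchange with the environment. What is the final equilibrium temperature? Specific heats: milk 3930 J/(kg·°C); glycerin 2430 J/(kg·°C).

T_f ≈ 62.0 °C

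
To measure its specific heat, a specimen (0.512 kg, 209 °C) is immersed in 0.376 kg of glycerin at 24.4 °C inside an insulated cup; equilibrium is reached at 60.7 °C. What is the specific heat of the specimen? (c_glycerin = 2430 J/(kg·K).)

c ≈ 437 J/(kg·K)

m_s c (T_s − T_f) = m_glycerin c_glycerin (T_f − T_0):
0.512·c·(209 − 60.7) = 0.376·2430·(60.7 − 24.4)
75.93 c = 33167  ⇒  c ≈ 436.8 J/(kg·K)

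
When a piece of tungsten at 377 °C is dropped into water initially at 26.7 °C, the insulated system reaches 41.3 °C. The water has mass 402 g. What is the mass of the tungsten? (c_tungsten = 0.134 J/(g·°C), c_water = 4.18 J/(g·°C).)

Net heat exchanged in the isolated system is zero:
m×0.134×(41.3 − 377) + 402×4.18×(41.3 − 26.7) = 0
-44.98 m = -24533
m = -24533/-44.98 ≈ 545.4 g

m ≈ 545 g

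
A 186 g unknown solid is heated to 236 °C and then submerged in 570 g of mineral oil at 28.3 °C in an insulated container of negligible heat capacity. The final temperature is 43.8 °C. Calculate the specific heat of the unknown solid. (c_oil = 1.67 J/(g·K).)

c ≈ 0.413 J/(g·K)

m_s c (T_s − T_f) = m_oil c_oil (T_f − T_0):
186·c·(236 − 43.8) = 570·1.67·(43.8 − 28.3)
35749 c = 14754  ⇒  c ≈ 0.4127 J/(g·K)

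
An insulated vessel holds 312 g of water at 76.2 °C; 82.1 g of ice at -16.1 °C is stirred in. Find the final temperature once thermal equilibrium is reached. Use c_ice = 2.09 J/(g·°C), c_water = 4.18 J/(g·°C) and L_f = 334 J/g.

T_f ≈ 42.0 °C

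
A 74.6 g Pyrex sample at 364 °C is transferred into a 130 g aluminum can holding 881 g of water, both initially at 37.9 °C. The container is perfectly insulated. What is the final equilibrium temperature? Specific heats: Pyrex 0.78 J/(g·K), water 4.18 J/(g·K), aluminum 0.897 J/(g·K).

T_f ≈ 42.8 °C

Let T be the final temperature. ΣQ_i = 0:
74.6*0.78*(T − 364) + 881*4.18*(T − 37.9) + 130*0.897*(T − 37.9) = 0
58.19(T − 364) + 3682.6(T − 37.9) + 116.61(T − 37.9) = 0
3857.4 T = 165170
T = 165170 / 3857.4 = 42.8 °C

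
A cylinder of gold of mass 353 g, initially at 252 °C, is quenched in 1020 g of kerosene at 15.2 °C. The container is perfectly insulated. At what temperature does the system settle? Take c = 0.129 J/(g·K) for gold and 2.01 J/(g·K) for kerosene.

T_f ≈ 20.3 °C

Net heat exchanged in the isolated system is zero:
353·0.129·(T − 252) + 1020·2.01·(T − 15.2) = 0
(45.54 + 2050.2) T = 45.54·252 + 2050.2·15.2
T = 42638/2095.7 ≈ 20.35 °C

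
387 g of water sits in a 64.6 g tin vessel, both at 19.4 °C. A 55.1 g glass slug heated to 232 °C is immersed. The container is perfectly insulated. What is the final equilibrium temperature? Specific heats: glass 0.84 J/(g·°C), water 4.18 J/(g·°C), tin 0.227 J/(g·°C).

T_f ≈ 25.3 °C

T_f = Σ m_i c_i T_i / Σ m_i c_i:
T_f = (46.28×232 + 1617.7×19.4 + 14.66×19.4) / (46.28 + 1617.7 + 14.66)
    = 42405 / 1678.6 ≈ 25.26 °C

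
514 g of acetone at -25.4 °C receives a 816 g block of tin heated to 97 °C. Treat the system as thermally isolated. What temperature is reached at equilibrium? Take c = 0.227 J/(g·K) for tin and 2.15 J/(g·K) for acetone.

Net heat exchanged in the isolated system is zero:
816·0.227·(T − 97) + 514·2.15·(T − (-25.4)) = 0
(185.23 + 1105.1) T = 185.23·97 + 1105.1·(-25.4)
T ≈ -7.83 °C

T_f ≈ -7.8 °C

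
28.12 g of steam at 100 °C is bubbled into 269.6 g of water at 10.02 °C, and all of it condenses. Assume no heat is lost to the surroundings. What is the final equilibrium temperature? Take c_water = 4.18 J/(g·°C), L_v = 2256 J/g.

Sum of m c ΔT and latent-heat terms is zero:
latent heat released on condensation: 28.12×2256 = 63439; condensed water 100 °C→T: 117.54(T − 100); water warms: 269.6×4.18×(T − 10.02) = 1126.9(T − 10.02)
1244.5 T = 63439 + 11754 + 11292 = 86485
T ≈ 69.50 °C, under the boiling point, so the assumption holds.

T_f ≈ 69.5 °C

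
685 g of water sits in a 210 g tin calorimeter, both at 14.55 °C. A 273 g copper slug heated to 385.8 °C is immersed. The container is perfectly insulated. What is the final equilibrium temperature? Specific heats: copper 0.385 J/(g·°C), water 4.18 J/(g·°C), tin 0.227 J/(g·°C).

T_f ≈ 27.5 °C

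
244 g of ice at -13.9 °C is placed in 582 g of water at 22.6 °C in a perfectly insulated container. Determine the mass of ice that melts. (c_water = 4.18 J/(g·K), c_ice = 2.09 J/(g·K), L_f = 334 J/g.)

m_melted ≈ 143 g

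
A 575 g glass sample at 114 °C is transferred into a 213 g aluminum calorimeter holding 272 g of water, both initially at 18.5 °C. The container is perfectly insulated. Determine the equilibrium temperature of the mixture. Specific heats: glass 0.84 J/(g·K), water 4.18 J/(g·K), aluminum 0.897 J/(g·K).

Taking heat into each body as positive, Σ m c ΔT = 0:
575*0.84*(T − 114) + 272*4.18*(T − 18.5) + 213*0.897*(T − 18.5) = 0
(483 + 1137 + 191.06) T = 483*114 + 1137*18.5 + 191.06*18.5
T ≈ 43.97 °C

T_f ≈ 44.0 °C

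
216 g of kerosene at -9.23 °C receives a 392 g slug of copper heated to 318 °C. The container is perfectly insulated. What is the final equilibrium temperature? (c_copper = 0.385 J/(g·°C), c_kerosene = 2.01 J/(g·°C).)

Heat gained plus heat lost sum to zero:
392×0.385×(T − 318) + 216×2.01×(T − (-9.23)) = 0
150.92(T − 318) + 434.16(T − (-9.23)) = 0
585.08 T = 43985
T ≈ 75.18 °C

T_f ≈ 75.2 °C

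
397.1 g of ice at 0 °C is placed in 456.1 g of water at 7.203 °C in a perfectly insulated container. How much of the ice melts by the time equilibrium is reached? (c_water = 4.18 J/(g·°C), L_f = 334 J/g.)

Water can give up m c ΔT = 456.1·4.18·7.203 = 13733 J before reaching 0 °C.
Melting all 397.1 g of ice would need 397.1·334 = 132631 J.
Since 13733 < 132631 J, not all the ice melts; equilibrium is at 0 °C.
Mass melted = 13733/334 ≈ 41.12 g.

m_melted ≈ 41.1 g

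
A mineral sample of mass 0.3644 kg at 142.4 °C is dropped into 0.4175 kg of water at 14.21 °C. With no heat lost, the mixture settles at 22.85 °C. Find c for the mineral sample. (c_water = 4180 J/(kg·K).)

Heat lost by the mineral sample = heat gained by the water:
0.3644·c·(142.4 − 22.85) = 0.4175·4180·(22.85 − 14.21)
43.56 c = 15078  ⇒  c ≈ 346.1 J/(kg·K)

c ≈ 346 J/(kg·K)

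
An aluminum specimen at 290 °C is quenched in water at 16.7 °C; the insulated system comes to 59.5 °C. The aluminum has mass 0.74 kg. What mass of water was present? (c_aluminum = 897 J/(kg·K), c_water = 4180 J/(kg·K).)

Taking heat into each body as positive, Σ m c ΔT = 0:
0.74·897·(59.5 − 290) + m·4180·(59.5 − 16.7) = 0
178904 m = 153001
m = 153001/178904 ≈ 0.8552 kg

m ≈ 0.855 kg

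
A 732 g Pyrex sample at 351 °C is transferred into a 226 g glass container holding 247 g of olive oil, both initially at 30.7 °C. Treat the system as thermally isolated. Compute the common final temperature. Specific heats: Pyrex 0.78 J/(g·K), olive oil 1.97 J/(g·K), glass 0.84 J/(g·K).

T_f ≈ 177.3 °C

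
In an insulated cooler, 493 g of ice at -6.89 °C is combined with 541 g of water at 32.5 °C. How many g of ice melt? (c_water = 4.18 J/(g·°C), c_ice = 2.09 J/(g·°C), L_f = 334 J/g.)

m_melted ≈ 199 g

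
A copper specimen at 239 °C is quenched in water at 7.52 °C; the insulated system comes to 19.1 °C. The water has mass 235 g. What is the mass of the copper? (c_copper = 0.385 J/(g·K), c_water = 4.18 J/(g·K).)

m ≈ 134 g

Heat lost by the copper = heat gained by the water:
m×0.385×(239 − 19.1) = 235×4.18×(19.1 − 7.52)
84.66 m = 11375  ⇒  m ≈ 134.4 g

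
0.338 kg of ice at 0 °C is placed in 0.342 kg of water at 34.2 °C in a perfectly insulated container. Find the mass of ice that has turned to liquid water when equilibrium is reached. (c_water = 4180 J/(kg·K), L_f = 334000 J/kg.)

Cooling the water to 0 °C releases 0.342×4180×34.2 = 48891 J.
To melt every bit of ice: 0.338×334000 = 112892 J.
Since 48891 < 112892 J, not all the ice melts; equilibrium is at 0 °C.
Mass melted = 48891/334000 ≈ 0.1464 kg.

m_melted ≈ 0.146 kg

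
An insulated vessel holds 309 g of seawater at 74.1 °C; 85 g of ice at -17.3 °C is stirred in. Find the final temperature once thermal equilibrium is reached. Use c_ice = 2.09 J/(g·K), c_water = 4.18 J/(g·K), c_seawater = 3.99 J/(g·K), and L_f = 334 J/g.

Energy conservation, ΣQ = 0:
warm ice to 0 °C: 85·2.09·(0 − (-17.3)) = 3073.3; latent heat to melt: 85·334 = 28390; meltwater 0→T: 85·4.18·T = 355.3 T; seawater: 1232.9(T − 74.1)
1588.2 T = 91359 − 31463 = 59895
T ≈ 37.71 °C. Since T > 0 °C, the all-ice-melts assumption holds.

T_f ≈ 37.7 °C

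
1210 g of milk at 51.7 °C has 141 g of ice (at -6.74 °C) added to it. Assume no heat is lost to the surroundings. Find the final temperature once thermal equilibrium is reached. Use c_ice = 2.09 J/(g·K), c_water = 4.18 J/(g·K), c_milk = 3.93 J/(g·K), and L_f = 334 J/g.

Heat gained plus heat lost sum to zero:
ice -6.74→0 °C: 141·2.09·6.74 = 1986.2; fusion: m_ice L_f = 141·334 = 47094; meltwater 0→T: 141·4.18·T = 589.38 T; milk: 4755.3(T − 51.7)
5344.7 T = 245849 − 49080 = 196769
T ≈ 36.82 °C — above 0 °C, consistent with complete melting.

T_f ≈ 36.8 °C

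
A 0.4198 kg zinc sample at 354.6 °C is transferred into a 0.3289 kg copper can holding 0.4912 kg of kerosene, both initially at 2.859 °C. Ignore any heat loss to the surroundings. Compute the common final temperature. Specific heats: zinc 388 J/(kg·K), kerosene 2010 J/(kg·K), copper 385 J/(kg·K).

T_f ≈ 47.7 °C

Taking heat into each body as positive, Σ m c ΔT = 0:
0.4198*388*(T − 354.6) + 0.4912*2010*(T − 2.859) + 0.3289*385*(T − 2.859) = 0
162.88(T − 354.6) + 987.31(T − 2.859) + 126.63(T − 2.859) = 0
(162.88 + 987.31 + 126.63) T = 162.88*354.6 + 987.31*2.859 + 126.63*2.859
T ≈ 47.73 °C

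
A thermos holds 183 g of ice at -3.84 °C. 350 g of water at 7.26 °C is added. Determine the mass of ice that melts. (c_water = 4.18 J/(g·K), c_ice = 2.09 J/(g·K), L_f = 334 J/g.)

m_melted ≈ 27.4 g

Water can give up m c ΔT = 350×4.18×7.26 = 10621 J before reaching 0 °C.
Warming the ice to 0 °C takes 183×2.09×3.84 = 1468.7 J, leaving 9152.7 J for melting.
Melting all 183 g of ice would need 183×334 = 61122 J.
9152.7 J < 61122 J, so only part of the ice melts and the system sits at 0 °C.
m_melted×334 = 9152.7  ⇒  m_melted ≈ 27.4 g.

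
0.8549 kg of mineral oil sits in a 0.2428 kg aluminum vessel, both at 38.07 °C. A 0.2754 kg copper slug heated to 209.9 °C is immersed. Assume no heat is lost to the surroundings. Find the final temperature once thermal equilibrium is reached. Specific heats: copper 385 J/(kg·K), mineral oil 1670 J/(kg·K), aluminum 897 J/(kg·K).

Let T be the final temperature. ΣQ_i = 0:
0.2754×385×(T − 209.9) + 0.8549×1670×(T − 38.07) + 0.2428×897×(T − 38.07) = 0
(106.03 + 1427.7 + 217.79) T = 106.03×209.9 + 1427.7×38.07 + 217.79×38.07
T = 84899 / 1751.5 = 48.5 °C

T_f ≈ 48.5 °C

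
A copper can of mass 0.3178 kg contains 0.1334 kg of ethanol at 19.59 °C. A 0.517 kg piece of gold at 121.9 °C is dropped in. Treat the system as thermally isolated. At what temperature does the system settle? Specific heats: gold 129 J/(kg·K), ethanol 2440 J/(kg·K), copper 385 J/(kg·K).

T_f ≈ 32.9 °C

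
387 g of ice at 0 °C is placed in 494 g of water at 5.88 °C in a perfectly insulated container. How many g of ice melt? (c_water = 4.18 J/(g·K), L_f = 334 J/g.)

Water can give up m c ΔT = 494×4.18×5.88 = 12142 J before reaching 0 °C.
Fully melting the ice requires m_ice L_f = 387×334 = 129258 J.
12142 J < 129258 J, so only part of the ice melts and the system sits at 0 °C.
Mass melted = 12142/334 ≈ 36.35 g.

m_melted ≈ 36.4 g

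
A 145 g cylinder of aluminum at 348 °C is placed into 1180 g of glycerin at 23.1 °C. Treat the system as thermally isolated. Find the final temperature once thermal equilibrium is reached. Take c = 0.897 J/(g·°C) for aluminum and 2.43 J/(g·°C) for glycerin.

T_f ≈ 37.2 °C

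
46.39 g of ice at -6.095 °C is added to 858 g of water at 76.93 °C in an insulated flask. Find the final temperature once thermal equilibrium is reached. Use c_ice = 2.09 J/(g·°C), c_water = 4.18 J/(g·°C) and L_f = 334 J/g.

T_f ≈ 68.7 °C

Energy balance with sensible and latent terms:
warm ice to 0 °C: 46.39·2.09·(0 − (-6.095)) = 590.94; melt ice: 46.39·334 = 15494; meltwater 0→T: 46.39·4.18·T = 193.91 T; water: 3586.4(T − 76.93)
3780.4 T = 275905 − 16085 = 259820
T ≈ 68.73 °C (positive, so assuming full melt was valid).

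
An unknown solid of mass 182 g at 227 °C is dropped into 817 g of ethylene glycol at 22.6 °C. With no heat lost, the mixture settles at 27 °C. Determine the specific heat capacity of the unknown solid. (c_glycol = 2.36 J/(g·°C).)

Net heat exchanged in the isolated system is zero:
182·c·(27 − 227) + 817·2.36·(27 − 22.6) = 0
-36400 c = -8483.7
c = -8483.7/-36400 ≈ 0.2331 J/(g·°C)

c ≈ 0.233 J/(g·°C)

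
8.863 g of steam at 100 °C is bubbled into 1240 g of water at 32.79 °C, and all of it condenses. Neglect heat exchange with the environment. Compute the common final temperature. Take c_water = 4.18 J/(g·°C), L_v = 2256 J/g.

T_f ≈ 37.1 °C

Heat gained plus heat lost sum to zero:
condense steam: −8.863·2256 = −19995; condensed water 100 °C→T: 37.05(T − 100); original water: 5183.2(T − 32.79)
5220.2 T = 19995 + 3704.7 + 169957 = 193657
T ≈ 37.10 °C, under the boiling point, so the assumption holds.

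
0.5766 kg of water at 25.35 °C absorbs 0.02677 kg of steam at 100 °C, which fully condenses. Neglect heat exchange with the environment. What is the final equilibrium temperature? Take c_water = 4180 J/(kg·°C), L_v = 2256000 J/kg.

T_f ≈ 52.6 °C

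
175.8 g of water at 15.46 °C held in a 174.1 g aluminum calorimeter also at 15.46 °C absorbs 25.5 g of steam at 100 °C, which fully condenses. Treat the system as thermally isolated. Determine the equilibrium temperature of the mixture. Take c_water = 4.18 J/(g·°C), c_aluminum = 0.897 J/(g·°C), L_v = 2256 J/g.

Heat gained plus heat lost sum to zero:
steam→water at 100 °C releases m L_v = 25.5·2256 = 57528; condensed water 100 °C→T: 106.59(T − 100); water warms: 175.8·4.18·(T − 15.46) = 734.84(T − 15.46); aluminum cup: 174.1·0.897·(T − 15.46) = 156.17(T − 15.46)
997.6 T = 57528 + 10659 + 13775 = 81962
T ≈ 82.16 °C — below 100 °C, confirming all the steam condensed.

T_f ≈ 82.2 °C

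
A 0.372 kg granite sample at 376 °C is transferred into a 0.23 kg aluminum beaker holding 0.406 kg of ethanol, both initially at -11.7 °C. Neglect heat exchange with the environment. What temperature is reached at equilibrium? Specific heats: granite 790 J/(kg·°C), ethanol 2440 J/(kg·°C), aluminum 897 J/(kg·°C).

T_f ≈ 64.7 °C

Taking heat into each body as positive, Σ m c ΔT = 0:
0.372*790*(T − 376) + 0.406*2440*(T − (-11.7)) + 0.23*897*(T − (-11.7)) = 0
293.88(T − 376) + 990.64(T − (-11.7)) + 206.31(T − (-11.7)) = 0
1490.8 T = 96495
T = 96495/1490.8 ≈ 64.73 °C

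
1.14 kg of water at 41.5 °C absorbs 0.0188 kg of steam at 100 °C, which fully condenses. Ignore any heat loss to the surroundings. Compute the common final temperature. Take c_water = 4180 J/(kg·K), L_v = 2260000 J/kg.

T_f ≈ 51.2 °C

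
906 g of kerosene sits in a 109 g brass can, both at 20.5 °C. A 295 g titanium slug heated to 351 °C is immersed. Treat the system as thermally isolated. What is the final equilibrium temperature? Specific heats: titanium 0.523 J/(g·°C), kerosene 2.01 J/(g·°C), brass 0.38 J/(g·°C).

Let T be the final temperature. ΣQ_i = 0:
295·0.523·(T − 351) + 906·2.01·(T − 20.5) + 109·0.38·(T − 20.5) = 0
154.28(T − 351) + 1821.1(T − 20.5) + 41.42(T − 20.5) = 0
2016.8 T = 92335
T = 92335 / 2016.8 = 45.8 °C

T_f ≈ 45.8 °C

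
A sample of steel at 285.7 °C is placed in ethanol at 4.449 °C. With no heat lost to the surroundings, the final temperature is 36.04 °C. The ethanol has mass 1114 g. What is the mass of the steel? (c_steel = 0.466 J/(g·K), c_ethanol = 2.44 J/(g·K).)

|Q_steel| = |Q_ethanol|:
m×0.466×(285.7 − 36.04) = 1114×2.44×(36.04 − 4.449)
116.34 m = 85869  ⇒  m ≈ 738.1 g

m ≈ 738 g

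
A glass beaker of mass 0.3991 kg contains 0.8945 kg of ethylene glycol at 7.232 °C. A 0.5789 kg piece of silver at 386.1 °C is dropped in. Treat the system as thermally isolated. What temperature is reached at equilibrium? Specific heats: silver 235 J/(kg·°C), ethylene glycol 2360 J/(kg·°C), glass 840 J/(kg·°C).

T_f ≈ 27.2 °C

Taking heat into each body as positive, Σ m c ΔT = 0:
0.5789·235·(T − 386.1) + 0.8945·2360·(T − 7.232) + 0.3991·840·(T − 7.232) = 0
136.04(T − 386.1) + 2111(T − 7.232) + 335.24(T − 7.232) = 0
(136.04 + 2111 + 335.24) T = 136.04·386.1 + 2111·7.232 + 335.24·7.232
T = 70217 / 2582.3 = 27.2 °C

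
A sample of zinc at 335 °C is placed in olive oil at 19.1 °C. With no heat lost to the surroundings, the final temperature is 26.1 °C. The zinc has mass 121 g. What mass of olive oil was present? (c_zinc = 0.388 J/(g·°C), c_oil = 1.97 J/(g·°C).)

m ≈ 1050 g

Heat lost by the zinc = heat gained by the oil:
121×0.388×(335 − 26.1) = m×1.97×(26.1 − 19.1)
13.79 m = 14502  ⇒  m ≈ 1052 g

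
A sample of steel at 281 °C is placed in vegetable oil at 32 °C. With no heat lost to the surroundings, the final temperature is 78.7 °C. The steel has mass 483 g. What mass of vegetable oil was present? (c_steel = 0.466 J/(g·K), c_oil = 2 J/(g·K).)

Net heat exchanged in the isolated system is zero:
483·0.466·(78.7 − 281) + m·2·(78.7 − 32) = 0
93.4 m = 45533
m = 45533/93.4 ≈ 487.5 g

m ≈ 488 g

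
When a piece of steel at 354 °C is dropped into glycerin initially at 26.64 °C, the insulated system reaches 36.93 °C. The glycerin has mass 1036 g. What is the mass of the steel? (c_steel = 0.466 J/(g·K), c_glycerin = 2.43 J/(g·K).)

m ≈ 175 g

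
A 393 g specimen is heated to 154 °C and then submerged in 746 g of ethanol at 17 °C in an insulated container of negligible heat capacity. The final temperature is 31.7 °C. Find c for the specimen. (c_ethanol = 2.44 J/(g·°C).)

c ≈ 0.557 J/(g·°C)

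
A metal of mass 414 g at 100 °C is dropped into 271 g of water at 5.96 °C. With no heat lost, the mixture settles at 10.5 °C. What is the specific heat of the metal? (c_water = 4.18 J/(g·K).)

Taking heat into each body as positive, Σ m c ΔT = 0:
414×c×(10.5 − 100) + 271×4.18×(10.5 − 5.96) = 0
-37053 c = -5142.8
c = -5142.8/-37053 ≈ 0.1388 J/(g·K)

c ≈ 0.139 J/(g·K)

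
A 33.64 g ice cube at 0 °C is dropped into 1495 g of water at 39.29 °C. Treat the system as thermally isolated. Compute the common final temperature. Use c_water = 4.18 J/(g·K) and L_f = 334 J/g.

T_f ≈ 36.7 °C

Energy balance with sensible and latent terms:
fusion: m_ice L_f = 33.64×334 = 11236
  meltwater 0→T: 33.64×4.18×T = 140.62 T
  water cools: 1495×4.18×(T − 39.29) = 6249.1(T − 39.29)
6389.7 T = 245527 − 11236 = 234291
T ≈ 36.67 °C — above 0 °C, consistent with complete melting.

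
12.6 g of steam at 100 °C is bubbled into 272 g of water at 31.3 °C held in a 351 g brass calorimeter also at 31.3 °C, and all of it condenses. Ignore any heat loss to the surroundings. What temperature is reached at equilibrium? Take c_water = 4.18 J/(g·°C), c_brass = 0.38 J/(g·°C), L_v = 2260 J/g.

T_f ≈ 55.6 °C

Setting the total heat transfer to zero:
steam→water at 100 °C releases m L_v = 12.6·2260 = 28476; condensed water 100 °C→T: 52.67(T − 100); original water: 1137(T − 31.3); brass cup: 351·0.38·(T − 31.3) = 133.38(T − 31.3)
1323 T = 28476 + 5266.8 + 39762 = 73504
T ≈ 55.56 °C, under the boiling point, so the assumption holds.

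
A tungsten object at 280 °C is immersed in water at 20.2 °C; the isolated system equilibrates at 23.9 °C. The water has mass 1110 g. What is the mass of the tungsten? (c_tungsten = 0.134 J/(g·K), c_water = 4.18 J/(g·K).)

Heat gained plus heat lost sum to zero:
m×0.134×(23.9 − 280) + 1110×4.18×(23.9 − 20.2) = 0
-34.32 m = -17167
m = -17167/-34.32 ≈ 500.2 g

m ≈ 500 g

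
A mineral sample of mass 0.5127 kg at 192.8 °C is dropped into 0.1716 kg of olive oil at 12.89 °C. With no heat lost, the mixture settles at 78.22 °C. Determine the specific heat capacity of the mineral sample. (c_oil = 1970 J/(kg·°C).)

c ≈ 376 J/(kg·°C)

Net heat exchanged in the isolated system is zero:
0.5127·c·(78.22 − 192.8) + 0.1716·1970·(78.22 − 12.89) = 0
-58.75 c = -22085
c = -22085/-58.75 ≈ 375.9 J/(kg·°C)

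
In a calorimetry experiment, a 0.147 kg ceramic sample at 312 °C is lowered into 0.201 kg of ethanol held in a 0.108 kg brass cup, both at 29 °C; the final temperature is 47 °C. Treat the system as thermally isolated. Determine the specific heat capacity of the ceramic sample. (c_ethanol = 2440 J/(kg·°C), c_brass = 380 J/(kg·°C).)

Taking heat into each body as positive, Σ m c ΔT = 0:
0.147·c·(47 − 312) + 0.201·2440·(47 − 29) + 0.108·380·(47 − 29) = 0
-38.95 c = -9566.6
c = -9566.6/-38.95 ≈ 245.6 J/(kg·°C)

c ≈ 246 J/(kg·°C)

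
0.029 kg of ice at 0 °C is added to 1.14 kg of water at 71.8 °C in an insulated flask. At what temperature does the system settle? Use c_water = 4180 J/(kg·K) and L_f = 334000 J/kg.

T_f ≈ 68.0 °C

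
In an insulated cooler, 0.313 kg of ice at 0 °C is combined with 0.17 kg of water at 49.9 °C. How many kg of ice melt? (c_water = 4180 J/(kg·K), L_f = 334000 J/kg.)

Cooling the water to 0 °C releases 0.17·4180·49.9 = 35459 J.
Melting all 0.313 kg of ice would need 0.313·334000 = 104542 J.
35459 J < 104542 J, so only part of the ice melts and the system sits at 0 °C.
m_melted·334000 = 35459  ⇒  m_melted ≈ 0.1062 kg.

m_melted ≈ 0.106 kg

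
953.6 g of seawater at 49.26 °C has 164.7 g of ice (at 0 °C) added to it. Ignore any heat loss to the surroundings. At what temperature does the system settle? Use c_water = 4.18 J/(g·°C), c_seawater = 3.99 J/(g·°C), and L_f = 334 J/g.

T_f ≈ 29.5 °C

Taking heat into each body as positive, Σ m c ΔT = 0:
fusion: m_ice L_f = 164.7×334 = 55010
  warm the meltwater: 688.45 T
  seawater cools: 953.6×3.99×(T − 49.26) = 3804.9(T − 49.26)
4493.3 T = 187428 − 55010 = 132418
T ≈ 29.47 °C (positive, so assuming full melt was valid).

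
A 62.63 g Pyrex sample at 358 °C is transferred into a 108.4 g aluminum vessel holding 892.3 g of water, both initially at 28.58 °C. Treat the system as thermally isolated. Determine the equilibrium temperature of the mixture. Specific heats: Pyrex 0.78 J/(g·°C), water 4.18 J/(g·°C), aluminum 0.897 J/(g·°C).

Let T be the final temperature. ΣQ_i = 0:
62.63*0.78*(T − 358) + 892.3*4.18*(T − 28.58) + 108.4*0.897*(T − 28.58) = 0
48.85(T − 358) + 3729.8(T − 28.58) + 97.23(T − 28.58) = 0
(48.85 + 3729.8 + 97.23) T = 48.85*358 + 3729.8*28.58 + 97.23*28.58
T ≈ 32.73 °C

T_f ≈ 32.7 °C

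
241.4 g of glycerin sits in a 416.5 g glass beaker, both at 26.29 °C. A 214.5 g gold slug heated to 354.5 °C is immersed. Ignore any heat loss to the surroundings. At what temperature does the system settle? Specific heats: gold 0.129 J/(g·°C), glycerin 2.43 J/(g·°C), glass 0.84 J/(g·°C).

Taking heat into each body as positive, Σ m c ΔT = 0:
214.5·0.129·(T − 354.5) + 241.4·2.43·(T − 26.29) + 416.5·0.84·(T − 26.29) = 0
27.67(T − 354.5) + 586.6(T − 26.29) + 349.86(T − 26.29) = 0
(27.67 + 586.6 + 349.86) T = 27.67·354.5 + 586.6·26.29 + 349.86·26.29
T ≈ 35.71 °C

T_f ≈ 35.7 °C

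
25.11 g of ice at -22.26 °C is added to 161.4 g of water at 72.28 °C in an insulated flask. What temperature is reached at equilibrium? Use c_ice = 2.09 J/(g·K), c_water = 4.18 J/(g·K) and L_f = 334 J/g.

T_f ≈ 50.3 °C

Heat gained plus heat lost sum to zero:
ice -22.26→0 °C: 25.11·2.09·22.26 = 1168.2
  fusion: m_ice L_f = 25.11·334 = 8386.7
  warm the meltwater: 104.96 T
  water: 674.65(T − 72.28)
779.61 T = 48764 − 9554.9 = 39209
T ≈ 50.29 °C (positive, so assuming full melt was valid).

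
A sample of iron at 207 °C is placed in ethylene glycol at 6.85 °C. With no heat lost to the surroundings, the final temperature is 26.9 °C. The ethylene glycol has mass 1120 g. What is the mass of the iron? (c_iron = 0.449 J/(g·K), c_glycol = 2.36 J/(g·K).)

|Q_iron| = |Q_glycol|:
m×0.449×(207 − 26.9) = 1120×2.36×(26.9 − 6.85)
80.86 m = 52996  ⇒  m ≈ 655.4 g

m ≈ 655 g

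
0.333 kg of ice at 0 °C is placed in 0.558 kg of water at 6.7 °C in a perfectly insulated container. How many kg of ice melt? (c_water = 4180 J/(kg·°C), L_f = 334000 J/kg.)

Heat available from the water dropping to 0 °C: 0.558×4180×6.7 = 15627 J.
To melt every bit of ice: 0.333×334000 = 111222 J.
15627 J < 111222 J, so only part of the ice melts and the system sits at 0 °C.
m_melt = 15627 / L_f = 0.04679 kg.

m_melted ≈ 0.0468 kg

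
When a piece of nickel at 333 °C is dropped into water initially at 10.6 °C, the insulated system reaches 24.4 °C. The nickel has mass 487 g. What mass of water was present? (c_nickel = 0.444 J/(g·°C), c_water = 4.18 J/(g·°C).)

Conservation of energy gives ΣQ = 0:
487×0.444×(24.4 − 333) + m×4.18×(24.4 − 10.6) = 0
57.68 m = 66728
m = 66728/57.68 ≈ 1157 g

m ≈ 1160 g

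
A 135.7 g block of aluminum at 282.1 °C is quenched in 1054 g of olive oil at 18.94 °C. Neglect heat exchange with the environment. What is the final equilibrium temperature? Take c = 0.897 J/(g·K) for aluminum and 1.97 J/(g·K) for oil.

T_f ≈ 33.5 °C

Heat gained plus heat lost sum to zero:
135.7·0.897·(T − 282.1) + 1054·1.97·(T − 18.94) = 0
121.72(T − 282.1) + 2076.4(T − 18.94) = 0
2198.1 T = 73665
T = 73665/2198.1 ≈ 33.51 °C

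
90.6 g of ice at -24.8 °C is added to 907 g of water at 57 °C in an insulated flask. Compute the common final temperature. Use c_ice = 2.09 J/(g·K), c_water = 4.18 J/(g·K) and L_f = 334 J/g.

Energy conservation, ΣQ = 0:
ice -24.8→0 °C: 90.6×2.09×24.8 = 4696; fusion: m_ice L_f = 90.6×334 = 30260; meltwater 0→T: 90.6×4.18×T = 378.71 T; water cools: 907×4.18×(T − 57) = 3791.3(T − 57)
4170 T = 216102 − 34956 = 181145
T ≈ 43.44 °C — above 0 °C, consistent with complete melting.

T_f ≈ 43.4 °C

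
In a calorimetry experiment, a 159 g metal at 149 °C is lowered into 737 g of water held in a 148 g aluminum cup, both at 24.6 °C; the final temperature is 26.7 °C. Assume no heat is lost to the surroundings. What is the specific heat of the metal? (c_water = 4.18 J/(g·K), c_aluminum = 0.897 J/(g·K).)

Setting the total heat transfer to zero:
159·c·(26.7 − 149) + 737·4.18·(26.7 − 24.6) + 148·0.897·(26.7 − 24.6) = 0
-19446 c = -6748.2
c = -6748.2/-19446 ≈ 0.347 J/(g·K)

c ≈ 0.347 J/(g·K)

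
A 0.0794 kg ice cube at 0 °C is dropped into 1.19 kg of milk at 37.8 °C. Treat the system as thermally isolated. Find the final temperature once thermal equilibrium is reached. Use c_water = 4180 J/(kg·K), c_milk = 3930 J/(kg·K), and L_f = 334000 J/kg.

T_f ≈ 30.0 °C

Let T be the final temperature. ΣQ_i = 0:
melt ice: 0.0794·334000 = 26520; warm the meltwater: 331.89 T; milk: 4676.7(T − 37.8)
5008.6 T = 176779 − 26520 = 150260
T ≈ 30.00 °C — above 0 °C, consistent with complete melting.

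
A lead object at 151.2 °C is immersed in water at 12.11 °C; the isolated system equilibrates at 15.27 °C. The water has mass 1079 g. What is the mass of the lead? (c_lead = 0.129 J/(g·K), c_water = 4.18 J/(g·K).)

m ≈ 813 g

|Q_lead| = |Q_water|:
m×0.129×(151.2 − 15.27) = 1079×4.18×(15.27 − 12.11)
17.53 m = 14252  ⇒  m ≈ 812.8 g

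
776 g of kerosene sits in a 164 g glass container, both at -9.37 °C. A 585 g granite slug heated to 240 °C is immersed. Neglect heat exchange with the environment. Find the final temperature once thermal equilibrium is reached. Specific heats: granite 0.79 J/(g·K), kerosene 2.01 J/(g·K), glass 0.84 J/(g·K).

T_f ≈ 44.0 °C

Net heat exchanged in the isolated system is zero:
585·0.79·(T − 240) + 776·2.01·(T − (-9.37)) + 164·0.84·(T − (-9.37)) = 0
462.15(T − 240) + 1559.8(T − (-9.37)) + 137.76(T − (-9.37)) = 0
(462.15 + 1559.8 + 137.76) T = 462.15·240 + 1559.8·(-9.37) + 137.76·(-9.37)
T ≈ 43.99 °C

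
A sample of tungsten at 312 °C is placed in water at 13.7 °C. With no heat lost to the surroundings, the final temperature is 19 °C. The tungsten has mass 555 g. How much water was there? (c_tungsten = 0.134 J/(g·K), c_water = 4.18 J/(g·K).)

Net heat exchanged in the isolated system is zero:
555·0.134·(19 − 312) + m·4.18·(19 − 13.7) = 0
22.15 m = 21790
m = 21790/22.15 ≈ 983.6 g

m ≈ 984 g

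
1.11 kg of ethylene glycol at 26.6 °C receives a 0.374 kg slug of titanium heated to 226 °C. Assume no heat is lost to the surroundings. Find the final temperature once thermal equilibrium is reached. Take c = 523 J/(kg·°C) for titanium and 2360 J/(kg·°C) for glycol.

T_f ≈ 40.5 °C

Let T be the final temperature. ΣQ_i = 0:
0.374×523×(T − 226) + 1.11×2360×(T − 26.6) = 0
195.6(T − 226) + 2619.6(T − 26.6) = 0
2815.2 T = 113887
T ≈ 40.45 °C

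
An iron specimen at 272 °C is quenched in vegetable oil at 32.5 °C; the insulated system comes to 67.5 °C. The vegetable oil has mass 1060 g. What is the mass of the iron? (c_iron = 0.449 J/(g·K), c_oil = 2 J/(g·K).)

Heat lost by the iron = heat gained by the oil:
m×0.449×(272 − 67.5) = 1060×2×(67.5 − 32.5)
91.82 m = 74200  ⇒  m ≈ 808.1 g

m ≈ 808 g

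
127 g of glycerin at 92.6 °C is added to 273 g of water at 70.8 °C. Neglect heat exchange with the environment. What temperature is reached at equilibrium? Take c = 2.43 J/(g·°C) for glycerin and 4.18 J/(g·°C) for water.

T_f ≈ 75.4 °C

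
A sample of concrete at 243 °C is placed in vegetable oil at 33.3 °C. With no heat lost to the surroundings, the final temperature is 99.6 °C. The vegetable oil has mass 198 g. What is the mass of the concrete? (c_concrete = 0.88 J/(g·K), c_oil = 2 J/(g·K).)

Heat gained plus heat lost sum to zero:
m×0.88×(99.6 − 243) + 198×2×(99.6 − 33.3) = 0
-126.19 m = -26255
m = -26255/-126.19 ≈ 208.1 g

m ≈ 208 g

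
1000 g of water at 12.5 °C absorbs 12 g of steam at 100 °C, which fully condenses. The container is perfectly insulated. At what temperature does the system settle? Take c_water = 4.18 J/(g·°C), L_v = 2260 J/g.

T_f ≈ 19.9 °C

Heat gained plus heat lost sum to zero:
condense steam: −12×2260 = −27120
  condensed water 100 °C→T: 50.16(T − 100)
  water warms: 1000×4.18×(T − 12.5) = 4180(T − 12.5)
4230.2 T = 27120 + 5016 + 52250 = 84386
T ≈ 19.95 °C — below 100 °C, confirming all the steam condensed.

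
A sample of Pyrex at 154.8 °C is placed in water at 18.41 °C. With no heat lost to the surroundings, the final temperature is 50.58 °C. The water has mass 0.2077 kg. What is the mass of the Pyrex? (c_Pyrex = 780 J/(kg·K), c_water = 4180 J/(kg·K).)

m ≈ 0.344 kg

Taking heat into each body as positive, Σ m c ΔT = 0:
m×780×(50.58 − 154.8) + 0.2077×4180×(50.58 − 18.41) = 0
-81292 m = -27930
m = -27930/-81292 ≈ 0.3436 kg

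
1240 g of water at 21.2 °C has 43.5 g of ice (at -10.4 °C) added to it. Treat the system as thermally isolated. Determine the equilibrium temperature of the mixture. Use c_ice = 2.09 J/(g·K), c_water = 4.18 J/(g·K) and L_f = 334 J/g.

Energy balance with sensible and latent terms:
ice -10.4→0 °C: 43.5·2.09·10.4 = 945.52; latent heat to melt: 43.5·334 = 14529; warm the meltwater: 181.83 T; water: 5183.2(T − 21.2)
5365 T = 109884 − 15475 = 94409
T ≈ 17.60 °C (positive, so assuming full melt was valid).

T_f ≈ 17.6 °C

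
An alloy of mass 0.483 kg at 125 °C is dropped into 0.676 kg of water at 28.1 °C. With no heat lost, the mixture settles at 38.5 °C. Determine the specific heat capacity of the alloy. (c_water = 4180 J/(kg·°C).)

m_s c (T_s − T_f) = m_water c_water (T_f − T_0):
0.483×c×(125 − 38.5) = 0.676×4180×(38.5 − 28.1)
41.78 c = 29387  ⇒  c ≈ 703.4 J/(kg·°C)

c ≈ 703 J/(kg·°C)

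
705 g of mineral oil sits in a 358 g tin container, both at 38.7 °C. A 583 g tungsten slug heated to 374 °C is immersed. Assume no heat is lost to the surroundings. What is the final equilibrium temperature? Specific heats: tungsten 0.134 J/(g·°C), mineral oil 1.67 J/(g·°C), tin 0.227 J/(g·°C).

T_f ≈ 58.3 °C

Let T be the final temperature. ΣQ_i = 0:
583*0.134*(T − 374) + 705*1.67*(T − 38.7) + 358*0.227*(T − 38.7) = 0
1336.7 T = 77926
T = 77926 / 1336.7 = 58.3 °C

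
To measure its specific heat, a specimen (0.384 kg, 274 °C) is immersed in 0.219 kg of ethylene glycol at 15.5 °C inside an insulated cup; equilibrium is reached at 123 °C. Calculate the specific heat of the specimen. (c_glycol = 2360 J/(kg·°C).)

c ≈ 958 J/(kg·°C)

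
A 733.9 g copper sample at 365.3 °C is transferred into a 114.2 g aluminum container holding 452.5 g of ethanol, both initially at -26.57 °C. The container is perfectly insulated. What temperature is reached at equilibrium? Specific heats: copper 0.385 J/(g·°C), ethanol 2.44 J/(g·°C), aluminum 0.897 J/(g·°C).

Taking heat into each body as positive, Σ m c ΔT = 0:
733.9·0.385·(T − 365.3) + 452.5·2.44·(T − (-26.57)) + 114.2·0.897·(T − (-26.57)) = 0
1489.1 T = 71158
T ≈ 47.79 °C

T_f ≈ 47.8 °C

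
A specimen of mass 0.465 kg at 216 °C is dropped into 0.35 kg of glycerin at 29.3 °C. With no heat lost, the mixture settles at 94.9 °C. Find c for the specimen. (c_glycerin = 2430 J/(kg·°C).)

c ≈ 991 J/(kg·°C)

Heat gained plus heat lost sum to zero:
0.465×c×(94.9 − 216) + 0.35×2430×(94.9 − 29.3) = 0
-56.31 c = -55793
c = -55793/-56.31 ≈ 990.8 J/(kg·°C)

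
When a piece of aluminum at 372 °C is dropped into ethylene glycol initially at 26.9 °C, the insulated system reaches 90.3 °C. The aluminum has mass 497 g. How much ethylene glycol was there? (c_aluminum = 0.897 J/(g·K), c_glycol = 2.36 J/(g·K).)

m ≈ 839 g

Net heat exchanged in the isolated system is zero:
497·0.897·(90.3 − 372) + m·2.36·(90.3 − 26.9) = 0
149.62 m = 125584
m = 125584/149.62 ≈ 839.3 g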